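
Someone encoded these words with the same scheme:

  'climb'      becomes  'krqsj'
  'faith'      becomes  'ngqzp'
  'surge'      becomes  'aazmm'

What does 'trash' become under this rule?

The shifts repeat in a cycle of length 2: positions 0,1,… shift by +8, +6, then the pattern repeats.
For trash: t+8=b, r+6=x, a+8=i, s+6=y, h+8=p.

bxiyp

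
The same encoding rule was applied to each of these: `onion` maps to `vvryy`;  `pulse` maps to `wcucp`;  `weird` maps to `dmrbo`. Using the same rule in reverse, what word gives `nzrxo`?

grind

In onion: o→v is +7, n→v is +8, i→r is +9, o→y is +10 — the shift increases by 1 each position. Letter i (0-indexed) is shifted by i+7, so successive shifts are 7, 8, 9, ….
Decoding nzrxo: n−7=g, z−8=r, r−9=i, x−10=n, o−11=d.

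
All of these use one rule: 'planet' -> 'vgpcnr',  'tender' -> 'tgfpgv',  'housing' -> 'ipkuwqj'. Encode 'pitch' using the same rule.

The output letters match the input read backwards, each shifted +2: planet reversed is tenalp. The word is reversed, then every letter is shifted forward by 2.
Applying it to pitch: reverse → hctip; then shift: h+2=j, c+2=e, t+2=v, i+2=k, p+2=r.

jevkr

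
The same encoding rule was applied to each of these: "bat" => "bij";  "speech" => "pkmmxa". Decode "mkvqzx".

The output letters match the input read backwards, each shifted +8: bat reversed is tab. The word is reversed, then every letter is shifted forward by 8.
Undoing it on mkvqzx: shift back: m−8=e, k−8=c, v−8=n, q−8=i, z−8=r, x−8=p → ecnirp; then reverse → prince.

prince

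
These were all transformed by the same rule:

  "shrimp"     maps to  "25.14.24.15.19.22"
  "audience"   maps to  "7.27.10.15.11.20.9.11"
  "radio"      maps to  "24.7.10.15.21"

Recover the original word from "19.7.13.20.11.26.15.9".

magnetic

s is letter #19 and maps to 25: an offset of 6. Each letter is replaced by its alphabet position (a=1..z=26) + 6.
Decoding 19.7.13.20.11.26.15.9: 19→(19−6)÷1=13=m, 7→(7−6)÷1=1=a, 13→(13−6)÷1=7=g, 20→(20−6)÷1=14=n, 11→(11−6)÷1=5=e, 26→(26−6)÷1=20=t, 15→(15−6)÷1=9=i, 9→(9−6)÷1=3=c.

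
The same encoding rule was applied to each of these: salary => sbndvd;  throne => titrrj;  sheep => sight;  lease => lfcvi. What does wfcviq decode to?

In salary: s→s is +0, a→b is +1, l→n is +2, a→d is +3 — the shift increases by 1 each position. Letter i (0-indexed) is shifted by i+0, so successive shifts are 0, 1, 2, ….
Undoing it on wfcviq: w−0=w, f−1=e, c−2=a, v−3=s, i−4=e, q−5=l.

weasel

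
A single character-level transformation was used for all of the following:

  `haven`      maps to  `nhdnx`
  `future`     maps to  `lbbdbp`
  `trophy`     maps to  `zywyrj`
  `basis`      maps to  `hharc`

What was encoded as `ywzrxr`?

spring

Letter i (0-indexed) is shifted by i+6, so successive shifts are 6, 7, 8, ….
Undoing it on ywzrxr: y−6=s, w−7=p, z−8=r, r−9=i, x−10=n, r−11=g.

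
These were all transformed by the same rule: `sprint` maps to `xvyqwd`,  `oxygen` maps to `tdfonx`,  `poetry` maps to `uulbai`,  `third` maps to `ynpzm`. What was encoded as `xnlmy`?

Letter i (0-indexed) is shifted by i+5, so successive shifts are 5, 6, 7, ….
Decoding xnlmy: x−5=s, n−6=h, l−7=e, m−8=e, y−9=p.

sheep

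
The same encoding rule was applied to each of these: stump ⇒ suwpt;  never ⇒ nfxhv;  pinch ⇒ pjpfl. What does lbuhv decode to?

In stump: s→s is +0, t→u is +1, u→w is +2, m→p is +3 — the shift increases by 1 each position. Each letter shifts forward by its position index (0, 1, 2, …) — the shift grows by one for each successive letter.
Decoding lbuhv: l−0=l, b−1=a, u−2=s, h−3=e, v−4=r.

laser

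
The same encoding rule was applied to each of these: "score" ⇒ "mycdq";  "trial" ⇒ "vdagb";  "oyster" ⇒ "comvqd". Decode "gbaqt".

alien

s(18)→m(12) and c(2)→y(24) fit y≡9x+6 (mod 26); the inverse of 9 mod 26 is 3. Each letter's alphabet position (a=0..z=25) is mapped through 9·x+6 mod 26 — an affine cipher.
Decoding gbaqt: g(6)→3·(6−6)≡0=a; b(1)→3·(1−6)≡11=l; a(0)→3·(0−6)≡8=i; q(16)→3·(16−6)≡4=e; t(19)→3·(19−6)≡13=n (all mod 26).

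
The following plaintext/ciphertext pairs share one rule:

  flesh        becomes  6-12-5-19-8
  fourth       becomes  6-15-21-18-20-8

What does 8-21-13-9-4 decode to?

f is letter #6 and maps to 6: an offset of 0. Each letter is replaced by its alphabet position (a=1, b=2, …, z=26).
Undoing it on 8-21-13-9-4: 8=h, 21=u, 13=m, 9=i, 4=d.

humid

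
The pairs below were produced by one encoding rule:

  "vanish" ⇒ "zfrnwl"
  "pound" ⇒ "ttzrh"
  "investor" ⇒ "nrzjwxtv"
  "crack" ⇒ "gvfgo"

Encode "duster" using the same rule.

Two shifts are in play — +5 for a/e/i/o/u, +4 for every other letter.
For duster: d(cons)+4=h, u(vowel)+5=z, s(cons)+4=w, t(cons)+4=x, e(vowel)+5=j, r(cons)+4=v.

hzwxjv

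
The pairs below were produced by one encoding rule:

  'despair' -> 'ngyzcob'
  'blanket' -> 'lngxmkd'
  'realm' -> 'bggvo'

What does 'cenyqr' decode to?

school

The shifts repeat in a cycle of length 3: positions 0,1,… shift by +10, +2, +6, then the pattern repeats.
Decoding cenyqr: c−10=s, e−2=c, n−6=h, y−10=o, q−2=o, r−6=l.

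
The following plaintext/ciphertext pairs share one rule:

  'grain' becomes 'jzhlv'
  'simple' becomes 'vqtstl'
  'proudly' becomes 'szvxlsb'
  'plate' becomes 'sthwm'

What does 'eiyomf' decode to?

Shifts by position in grain: pos 0: g→j (+3), pos 1: r→z (+8), pos 2: a→h (+7), pos 3: i→l (+3), pos 4: n→v (+8) — repeating every 3. A repeating key of period 3 is used — shifts +3, +8, +7 over and over.
Reversing it on eiyomf: e−3=b, i−8=a, y−7=r, o−3=l, m−8=e, f−7=y.

barley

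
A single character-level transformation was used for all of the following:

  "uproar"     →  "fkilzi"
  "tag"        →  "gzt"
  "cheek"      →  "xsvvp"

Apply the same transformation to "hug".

sft

Each pair mirrors across the alphabet (u↔f, p↔k, r↔i): positions sum to 25. This is the alphabet-reversal cipher (Atbash): a becomes z, b becomes y, etc.
On hug: h↔s, u↔f, g↔t.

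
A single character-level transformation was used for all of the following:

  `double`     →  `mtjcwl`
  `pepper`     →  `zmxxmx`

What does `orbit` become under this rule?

The output letters match the input read backwards, each shifted +8: double reversed is elbuod. Read the word backwards and shift each letter +8.
Applying it to orbit: reverse → tibro; then shift: t+8=b, i+8=q, b+8=j, r+8=z, o+8=w.

bqjzw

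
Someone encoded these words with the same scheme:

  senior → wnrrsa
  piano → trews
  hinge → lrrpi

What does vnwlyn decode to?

rescue

Shifts by position in senior: pos 0: s→w (+4), pos 1: e→n (+9), pos 2: n→r (+4), pos 3: i→r (+9) — repeating every 2. It's a Vigenère-style cipher with numeric key [4,9]: position i shifts by key[i mod 2].
Undoing it on vnwlyn: v−4=r, n−9=e, w−4=s, l−9=c, y−4=u, n−9=e.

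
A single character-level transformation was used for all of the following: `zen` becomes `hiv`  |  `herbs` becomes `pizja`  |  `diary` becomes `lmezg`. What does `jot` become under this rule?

rsb

The shift depends on letter class: consonant z→h is +8, but vowel e→i is +4. Vowels shift forward by 4 and consonants shift forward by 8.
For jot: j(cons)+8=r, o(vowel)+4=s, t(cons)+8=b.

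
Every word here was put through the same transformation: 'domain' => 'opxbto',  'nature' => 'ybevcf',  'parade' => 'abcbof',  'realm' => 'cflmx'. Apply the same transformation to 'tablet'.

ebmmpu

Shifts by position in domain: pos 0: d→o (+11), pos 1: o→p (+1), pos 2: m→x (+11), pos 3: a→b (+1) — repeating every 2. The shifts repeat in a cycle of length 2: positions 0,1,… shift by +11, +1, then the pattern repeats.
For tablet: t+11=e, a+1=b, b+11=m, l+1=m, e+11=p, t+1=u.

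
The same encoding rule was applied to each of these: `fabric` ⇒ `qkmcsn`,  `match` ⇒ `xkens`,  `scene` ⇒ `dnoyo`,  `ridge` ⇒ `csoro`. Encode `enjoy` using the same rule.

oyuyj

The shift depends on letter class: consonant f→q is +11, but vowel a→k is +10. Two shifts are in play — +10 for a/e/i/o/u, +11 for every other letter.
On enjoy: e(vowel)+10=o, n(cons)+11=y, j(cons)+11=u, o(vowel)+10=y, y(cons)+11=j.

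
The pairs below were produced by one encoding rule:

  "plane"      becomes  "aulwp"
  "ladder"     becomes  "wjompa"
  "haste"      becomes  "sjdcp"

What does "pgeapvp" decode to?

extreme

A repeating key of period 2 is used — shifts +11, +9 over and over.
Reversing it on pgeapvp: p−11=e, g−9=x, e−11=t, a−9=r, p−11=e, v−9=m, p−11=e.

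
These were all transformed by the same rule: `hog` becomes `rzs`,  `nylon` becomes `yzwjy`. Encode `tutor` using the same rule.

czefe

Read the word backwards and shift each letter +11.
On tutor: reverse → rotut; then shift: r+11=c, o+11=z, t+11=e, u+11=f, t+11=e.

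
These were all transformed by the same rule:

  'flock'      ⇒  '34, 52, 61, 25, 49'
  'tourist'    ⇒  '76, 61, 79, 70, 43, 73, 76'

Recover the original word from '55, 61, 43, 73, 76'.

The formula is n = 3×(alphabet index, a=1) + 16.
Undoing it on 55, 61, 43, 73, 76: 55→(55−16)÷3=13=m, 61→(61−16)÷3=15=o, 43→(43−16)÷3=9=i, 73→(73−16)÷3=19=s, 76→(76−16)÷3=20=t.

moist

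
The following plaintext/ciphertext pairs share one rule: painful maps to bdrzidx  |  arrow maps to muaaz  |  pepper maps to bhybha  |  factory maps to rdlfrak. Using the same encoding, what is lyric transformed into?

Shifts by position in painful: pos 0: p→b (+12), pos 1: a→d (+3), pos 2: i→r (+9), pos 3: n→z (+12), pos 4: f→i (+3), pos 5: u→d (+9) — repeating every 3. It's a Vigenère-style cipher with numeric key [12,3,9]: position i shifts by key[i mod 3].
On lyric: l+12=x, y+3=b, r+9=a, i+12=u, c+3=f.

xbauf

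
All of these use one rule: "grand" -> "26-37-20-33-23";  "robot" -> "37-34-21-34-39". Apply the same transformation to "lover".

g is letter #7 and maps to 26: an offset of 19. The number is (letter's place in the alphabet, a=1) + 19.
On lover: l=12→31, o=15→34, v=22→41, e=5→24, r=18→37.

31-34-41-24-37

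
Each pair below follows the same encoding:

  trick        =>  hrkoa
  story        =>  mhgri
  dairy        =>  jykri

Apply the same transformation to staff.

mhyzz

Treating letters as 0–25, the rule is x ↦ 21x + 24 (mod 26).
Applying it to staff: s(18)→21·18+24≡12=m; t(19)→21·19+24≡7=h; a(0)→21·0+24≡24=y; f(5)→21·5+24≡25=z; f(5)→21·5+24≡25=z (all mod 26).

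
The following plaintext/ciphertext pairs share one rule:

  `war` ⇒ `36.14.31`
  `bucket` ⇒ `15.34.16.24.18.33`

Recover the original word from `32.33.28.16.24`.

stock

w is letter #23 and maps to 36: an offset of 13. The number is (letter's place in the alphabet, a=1) + 13.
Undoing it on 32.33.28.16.24: 32→(32−13)÷1=19=s, 33→(33−13)÷1=20=t, 28→(28−13)÷1=15=o, 16→(16−13)÷1=3=c, 24→(24−13)÷1=11=k.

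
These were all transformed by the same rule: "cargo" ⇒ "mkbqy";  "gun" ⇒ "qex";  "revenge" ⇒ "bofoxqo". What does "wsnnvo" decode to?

It's a constant shift of +10 (ROT10).
Undoing it on wsnnvo: w−10=m, s−10=i, n−10=d, n−10=d, v−10=l, o−10=e.

middle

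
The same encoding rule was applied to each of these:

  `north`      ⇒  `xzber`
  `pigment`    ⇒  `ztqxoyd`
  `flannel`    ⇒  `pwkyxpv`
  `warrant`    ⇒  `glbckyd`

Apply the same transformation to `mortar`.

The shifts repeat in a cycle of length 2: positions 0,1,… shift by +10, +11, then the pattern repeats.
For mortar: m+10=w, o+11=z, r+10=b, t+11=e, a+10=k, r+11=c.

wzbekc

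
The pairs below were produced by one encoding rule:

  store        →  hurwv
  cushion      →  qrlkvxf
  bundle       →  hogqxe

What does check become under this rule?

The output letters match the input read backwards, each shifted +3: store reversed is erots. The word is reversed, then every letter is shifted forward by 3.
On check: reverse → kcehc; then shift: k+3=n, c+3=f, e+3=h, h+3=k, c+3=f.

nfhkf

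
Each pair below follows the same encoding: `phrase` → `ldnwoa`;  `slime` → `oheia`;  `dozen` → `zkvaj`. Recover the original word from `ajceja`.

engine

Each letter is shifted forward by 22 in the alphabet (a Caesar shift of +22).
Reversing it on ajceja: a−22=e, j−22=n, c−22=g, e−22=i, j−22=n, a−22=e.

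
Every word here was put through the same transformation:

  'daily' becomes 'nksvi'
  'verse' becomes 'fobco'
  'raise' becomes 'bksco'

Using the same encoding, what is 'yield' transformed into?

isovn

It's a constant shift of +10 (ROT10).
Applying it to yield: y+10=i, i+10=s, e+10=o, l+10=v, d+10=n.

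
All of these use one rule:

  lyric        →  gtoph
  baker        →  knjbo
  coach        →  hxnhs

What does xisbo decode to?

l(11)→g(6) and y(24)→t(19) fit y≡23x+13 (mod 26); the inverse of 23 mod 26 is 17. Each letter's alphabet position (a=0..z=25) is mapped through 23·x+13 mod 26 — an affine cipher.
Undoing it on xisbo: x(23)→17·(23−13)≡14=o; i(8)→17·(8−13)≡19=t; s(18)→17·(18−13)≡7=h; b(1)→17·(1−13)≡4=e; o(14)→17·(14−13)≡17=r (all mod 26).

other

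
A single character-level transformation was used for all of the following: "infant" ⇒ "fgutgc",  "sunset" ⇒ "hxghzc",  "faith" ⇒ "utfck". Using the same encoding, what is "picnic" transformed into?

Each letter's alphabet position (a=0..z=25) is mapped through 21·x+19 mod 26 — an affine cipher.
For picnic: p(15)→21·15+19≡22=w; i(8)→21·8+19≡5=f; c(2)→21·2+19≡9=j; n(13)→21·13+19≡6=g; i(8)→21·8+19≡5=f; c(2)→21·2+19≡9=j (all mod 26).

wfjgfj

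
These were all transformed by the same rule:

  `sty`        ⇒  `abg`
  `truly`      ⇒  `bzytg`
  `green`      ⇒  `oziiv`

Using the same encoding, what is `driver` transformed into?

lzmdiz

Two shifts are in play — +4 for a/e/i/o/u, +8 for every other letter.
Applying it to driver: d(cons)+8=l, r(cons)+8=z, i(vowel)+4=m, v(cons)+8=d, e(vowel)+4=i, r(cons)+8=z.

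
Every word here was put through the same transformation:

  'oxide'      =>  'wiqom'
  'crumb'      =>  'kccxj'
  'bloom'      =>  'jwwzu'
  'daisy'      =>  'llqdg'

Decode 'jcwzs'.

brook

Shifts by position in oxide: pos 0: o→w (+8), pos 1: x→i (+11), pos 2: i→q (+8), pos 3: d→o (+11) — repeating every 2. The shifts repeat in a cycle of length 2: positions 0,1,… shift by +8, +11, then the pattern repeats.
Decoding jcwzs: j−8=b, c−11=r, w−8=o, z−11=o, s−8=k.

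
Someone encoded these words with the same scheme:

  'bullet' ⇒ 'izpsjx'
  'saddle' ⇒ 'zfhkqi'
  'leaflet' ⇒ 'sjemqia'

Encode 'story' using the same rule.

The shifts repeat in a cycle of length 3: positions 0,1,… shift by +7, +5, +4, then the pattern repeats.
For story: s+7=z, t+5=y, o+4=s, r+7=y, y+5=d.

zysyd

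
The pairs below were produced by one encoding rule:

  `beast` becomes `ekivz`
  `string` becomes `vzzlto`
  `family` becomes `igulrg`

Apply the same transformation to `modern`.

Shifts by position in beast: pos 0: b→e (+3), pos 1: e→k (+6), pos 2: a→i (+8), pos 3: s→v (+3), pos 4: t→z (+6) — repeating every 3. It's a Vigenère-style cipher with numeric key [3,6,8]: position i shifts by key[i mod 3].
For modern: m+3=p, o+6=u, d+8=l, e+3=h, r+6=x, n+8=v.

pulhxv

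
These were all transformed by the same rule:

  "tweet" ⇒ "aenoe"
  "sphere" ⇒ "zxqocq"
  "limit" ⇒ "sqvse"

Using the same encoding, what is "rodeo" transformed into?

In tweet: t→a is +7, w→e is +8, e→n is +9, e→o is +10 — the shift increases by 1 each position. Letter i (0-indexed) is shifted by i+7, so successive shifts are 7, 8, 9, ….
On rodeo: r+7=y, o+8=w, d+9=m, e+10=o, o+11=z.

ywmoz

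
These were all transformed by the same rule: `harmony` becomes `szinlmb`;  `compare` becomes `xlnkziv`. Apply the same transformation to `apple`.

Each pair mirrors across the alphabet (h↔s, a↔z, r↔i): positions sum to 25. Letters are reflected about the middle of the alphabet (position → 25−position): Atbash.
On apple: a↔z, p↔k, p↔k, l↔o, e↔v.

zkkov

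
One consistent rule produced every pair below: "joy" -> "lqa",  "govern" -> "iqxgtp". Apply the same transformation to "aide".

ckfg

Compare letters: j→l is +2, o→q is +2, y→a is +2 — a constant shift. Every letter moves 2 places later in the alphabet, wrapping around z→a.
For aide: a+2=c, i+2=k, d+2=f, e+2=g.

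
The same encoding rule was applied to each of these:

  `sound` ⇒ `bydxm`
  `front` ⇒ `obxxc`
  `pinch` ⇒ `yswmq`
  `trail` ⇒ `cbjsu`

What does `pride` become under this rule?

ybrnn

The shifts repeat in a cycle of length 2: positions 0,1,… shift by +9, +10, then the pattern repeats.
Applying it to pride: p+9=y, r+10=b, i+9=r, d+10=n, e+9=n.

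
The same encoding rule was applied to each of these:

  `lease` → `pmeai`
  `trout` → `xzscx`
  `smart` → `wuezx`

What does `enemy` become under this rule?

iviuc

Shifts by position in lease: pos 0: l→p (+4), pos 1: e→m (+8), pos 2: a→e (+4), pos 3: s→a (+8) — repeating every 2. The shifts repeat in a cycle of length 2: positions 0,1,… shift by +4, +8, then the pattern repeats.
On enemy: e+4=i, n+8=v, e+4=i, m+8=u, y+4=c.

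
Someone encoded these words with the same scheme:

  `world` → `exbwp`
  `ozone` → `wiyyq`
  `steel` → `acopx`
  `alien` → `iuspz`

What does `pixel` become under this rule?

xrhpx

In world: w→e is +8, o→x is +9, r→b is +10, l→w is +11 — the shift increases by 1 each position. The shift increases by 1 at each position, starting from +8: 8, 9, 10, ….
For pixel: p+8=x, i+9=r, x+10=h, e+11=p, l+12=x.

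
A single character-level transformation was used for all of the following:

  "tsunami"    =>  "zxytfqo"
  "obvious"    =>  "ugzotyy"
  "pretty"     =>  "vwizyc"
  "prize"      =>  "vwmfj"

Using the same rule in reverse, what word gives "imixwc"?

cherry

The shifts repeat in a cycle of length 3: positions 0,1,… shift by +6, +5, +4, then the pattern repeats.
Decoding imixwc: i−6=c, m−5=h, i−4=e, x−6=r, w−5=r, c−4=y.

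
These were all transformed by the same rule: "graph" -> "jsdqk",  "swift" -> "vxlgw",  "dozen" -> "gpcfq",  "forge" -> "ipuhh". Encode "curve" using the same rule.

fvuwh

Shifts by position in graph: pos 0: g→j (+3), pos 1: r→s (+1), pos 2: a→d (+3), pos 3: p→q (+1) — repeating every 2. A repeating key of period 2 is used — shifts +3, +1 over and over.
For curve: c+3=f, u+1=v, r+3=u, v+1=w, e+3=h.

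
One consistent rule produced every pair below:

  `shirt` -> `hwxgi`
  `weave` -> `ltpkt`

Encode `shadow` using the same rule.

hwpsdl

Compare letters: s→h is +15, h→w is +15, i→x is +15 — a constant shift. Each letter is shifted forward by 15 in the alphabet (a Caesar shift of +15).
For shadow: s+15=h, h+15=w, a+15=p, d+15=s, o+15=d, w+15=l.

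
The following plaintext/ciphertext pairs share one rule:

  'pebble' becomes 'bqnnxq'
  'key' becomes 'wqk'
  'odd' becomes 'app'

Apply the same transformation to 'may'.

Compare letters: p→b is +12, e→q is +12, b→n is +12 — a constant shift. This is a Caesar cipher with shift 12.
Applying it to may: m+12=y, a+12=m, y+12=k.

ymk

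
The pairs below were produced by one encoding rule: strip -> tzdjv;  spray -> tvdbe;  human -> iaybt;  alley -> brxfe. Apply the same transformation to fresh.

gxqtn

Shifts by position in strip: pos 0: s→t (+1), pos 1: t→z (+6), pos 2: r→d (+12), pos 3: i→j (+1), pos 4: p→v (+6) — repeating every 3. The shifts repeat in a cycle of length 3: positions 0,1,… shift by +1, +6, +12, then the pattern repeats.
On fresh: f+1=g, r+6=x, e+12=q, s+1=t, h+6=n.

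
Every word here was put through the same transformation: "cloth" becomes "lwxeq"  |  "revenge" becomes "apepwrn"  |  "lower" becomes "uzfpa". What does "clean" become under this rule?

lwnlw

It's a Vigenère-style cipher with numeric key [9,11]: position i shifts by key[i mod 2].
On clean: c+9=l, l+11=w, e+9=n, a+11=l, n+9=w.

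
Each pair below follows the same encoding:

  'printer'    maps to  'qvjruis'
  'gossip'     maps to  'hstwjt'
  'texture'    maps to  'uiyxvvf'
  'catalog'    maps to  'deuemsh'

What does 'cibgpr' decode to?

Shifts by position in printer: pos 0: p→q (+1), pos 1: r→v (+4), pos 2: i→j (+1), pos 3: n→r (+4) — repeating every 2. It's a Vigenère-style cipher with numeric key [1,4]: position i shifts by key[i mod 2].
Undoing it on cibgpr: c−1=b, i−4=e, b−1=a, g−4=c, p−1=o, r−4=n.

beacon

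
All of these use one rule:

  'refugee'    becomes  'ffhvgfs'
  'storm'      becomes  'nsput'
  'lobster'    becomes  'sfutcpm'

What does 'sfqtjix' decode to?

whisper

The word is reversed, then every letter is shifted forward by 1.
Decoding sfqtjix: shift back: s−1=r, f−1=e, q−1=p, t−1=s, j−1=i, i−1=h, x−1=w → repsihw; then reverse → whisper.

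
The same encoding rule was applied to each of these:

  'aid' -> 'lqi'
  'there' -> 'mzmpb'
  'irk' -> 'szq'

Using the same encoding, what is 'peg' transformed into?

omx

The word is reversed, then every letter is shifted forward by 8.
On peg: reverse → gep; then shift: g+8=o, e+8=m, p+8=x.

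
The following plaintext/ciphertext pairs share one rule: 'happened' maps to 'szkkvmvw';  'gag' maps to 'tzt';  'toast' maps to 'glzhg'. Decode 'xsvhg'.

chest

This is the alphabet-reversal cipher (Atbash): a becomes z, b becomes y, etc.
Decoding xsvhg: x↔c, s↔h, v↔e, h↔s, g↔t.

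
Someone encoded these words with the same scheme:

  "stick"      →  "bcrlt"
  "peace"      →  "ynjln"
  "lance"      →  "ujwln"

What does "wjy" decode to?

nap

Compare letters: s→b is +9, t→c is +9, i→r is +9 — a constant shift. This is a Caesar cipher with shift 9.
Reversing it on wjy: w−9=n, j−9=a, y−9=p.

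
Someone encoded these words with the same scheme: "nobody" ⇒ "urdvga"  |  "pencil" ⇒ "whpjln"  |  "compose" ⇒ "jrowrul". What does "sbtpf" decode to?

lyric

Shifts by position in nobody: pos 0: n→u (+7), pos 1: o→r (+3), pos 2: b→d (+2), pos 3: o→v (+7), pos 4: d→g (+3), pos 5: y→a (+2) — repeating every 3. The shifts repeat in a cycle of length 3: positions 0,1,… shift by +7, +3, +2, then the pattern repeats.
Reversing it on sbtpf: s−7=l, b−3=y, t−2=r, p−7=i, f−3=c.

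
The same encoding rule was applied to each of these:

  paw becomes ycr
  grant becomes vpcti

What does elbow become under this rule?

The output letters match the input read backwards, each shifted +2: paw reversed is wap. Read the word backwards and shift each letter +2.
On elbow: reverse → woble; then shift: w+2=y, o+2=q, b+2=d, l+2=n, e+2=g.

yqdng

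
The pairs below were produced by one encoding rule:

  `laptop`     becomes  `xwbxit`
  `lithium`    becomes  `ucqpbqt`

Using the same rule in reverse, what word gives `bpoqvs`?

knight

The output letters match the input read backwards, each shifted +8: laptop reversed is potpal. Read the word backwards and shift each letter +8.
Undoing it on bpoqvs: shift back: b−8=t, p−8=h, o−8=g, q−8=i, v−8=n, s−8=k → thgink; then reverse → knight.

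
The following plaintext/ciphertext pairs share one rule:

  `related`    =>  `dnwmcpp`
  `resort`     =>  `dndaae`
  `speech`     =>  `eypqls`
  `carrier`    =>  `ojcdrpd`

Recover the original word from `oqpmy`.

cheap

Shifts by position in related: pos 0: r→d (+12), pos 1: e→n (+9), pos 2: l→w (+11), pos 3: a→m (+12), pos 4: t→c (+9), pos 5: e→p (+11) — repeating every 3. It's a Vigenère-style cipher with numeric key [12,9,11]: position i shifts by key[i mod 3].
Undoing it on oqpmy: o−12=c, q−9=h, p−11=e, m−12=a, y−9=p.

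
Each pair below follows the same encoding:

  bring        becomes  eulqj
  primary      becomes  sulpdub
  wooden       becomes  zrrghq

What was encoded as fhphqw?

Compare letters: b→e is +3, r→u is +3, i→l is +3 — a constant shift. It's a constant shift of +3 (ROT3).
Reversing it on fhphqw: f−3=c, h−3=e, p−3=m, h−3=e, q−3=n, w−3=t.

cement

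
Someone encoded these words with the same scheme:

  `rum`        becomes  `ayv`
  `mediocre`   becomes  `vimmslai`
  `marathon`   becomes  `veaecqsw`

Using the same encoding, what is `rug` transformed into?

The shift depends on letter class: consonant r→a is +9, but vowel u→y is +4. Vowels shift forward by 4 and consonants shift forward by 9.
Applying it to rug: r(cons)+9=a, u(vowel)+4=y, g(cons)+9=p.

ayp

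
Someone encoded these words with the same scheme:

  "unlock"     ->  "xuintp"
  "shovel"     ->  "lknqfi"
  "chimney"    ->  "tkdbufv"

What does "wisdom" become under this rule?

jdlmnb

u(20)→x(23) and n(13)→u(20) fit y≡19x+7 (mod 26); the inverse of 19 mod 26 is 11. This is an affine cipher: with a=0,…,z=25, each position x becomes (19x+7) mod 26.
For wisdom: w(22)→19·22+7≡9=j; i(8)→19·8+7≡3=d; s(18)→19·18+7≡11=l; d(3)→19·3+7≡12=m; o(14)→19·14+7≡13=n; m(12)→19·12+7≡1=b (all mod 26).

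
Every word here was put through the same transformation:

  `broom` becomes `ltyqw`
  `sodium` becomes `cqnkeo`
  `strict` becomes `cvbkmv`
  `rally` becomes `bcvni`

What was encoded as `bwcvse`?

rustic

Shifts by position in broom: pos 0: b→l (+10), pos 1: r→t (+2), pos 2: o→y (+10), pos 3: o→q (+2) — repeating every 2. The shifts repeat in a cycle of length 2: positions 0,1,… shift by +10, +2, then the pattern repeats.
Reversing it on bwcvse: b−10=r, w−2=u, c−10=s, v−2=t, s−10=i, e−2=c.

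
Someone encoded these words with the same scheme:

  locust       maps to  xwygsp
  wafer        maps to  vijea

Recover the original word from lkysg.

The output letters match the input read backwards, each shifted +4: locust reversed is tsucol. Two steps: reverse the string, then apply a Caesar shift of +4.
Decoding lkysg: shift back: l−4=h, k−4=g, y−4=u, s−4=o, g−4=c → hguoc; then reverse → cough.

cough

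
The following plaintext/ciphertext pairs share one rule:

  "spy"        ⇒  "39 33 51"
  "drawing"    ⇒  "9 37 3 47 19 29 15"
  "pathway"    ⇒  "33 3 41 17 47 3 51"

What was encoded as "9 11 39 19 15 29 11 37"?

The formula is n = 2×(alphabet index, a=1) + 1.
Undoing it on 9 11 39 19 15 29 11 37: 9→(9−1)÷2=4=d, 11→(11−1)÷2=5=e, 39→(39−1)÷2=19=s, 19→(19−1)÷2=9=i, 15→(15−1)÷2=7=g, 29→(29−1)÷2=14=n, 11→(11−1)÷2=5=e, 37→(37−1)÷2=18=r.

designer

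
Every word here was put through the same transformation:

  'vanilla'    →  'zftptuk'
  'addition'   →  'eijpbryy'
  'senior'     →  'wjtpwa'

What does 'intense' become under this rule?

mszlvbo

In vanilla: v→z is +4, a→f is +5, n→t is +6, i→p is +7 — the shift increases by 1 each position. The shift increases by 1 at each position, starting from +4: 4, 5, 6, ….
Applying it to intense: i+4=m, n+5=s, t+6=z, e+7=l, n+8=v, s+9=b, e+10=o.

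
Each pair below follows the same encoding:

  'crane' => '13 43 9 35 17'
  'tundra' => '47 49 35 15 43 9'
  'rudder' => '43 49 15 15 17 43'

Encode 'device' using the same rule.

15 17 51 25 13 17

c(#3)→13 and r(#18)→43: differences scale by 2, so n = 2·pos + 7. With a=1..z=26, the number is 2·pos + 7.
Applying it to device: d=4→15, e=5→17, v=22→51, i=9→25, c=3→13, e=5→17.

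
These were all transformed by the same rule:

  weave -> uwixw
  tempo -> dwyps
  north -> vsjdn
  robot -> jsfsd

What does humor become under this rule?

w(22)→u(20) and e(4)→w(22) fit y≡23x+8 (mod 26); the inverse of 23 mod 26 is 17. This is an affine cipher: with a=0,…,z=25, each position x becomes (23x+8) mod 26.
Applying it to humor: h(7)→23·7+8≡13=n; u(20)→23·20+8≡0=a; m(12)→23·12+8≡24=y; o(14)→23·14+8≡18=s; r(17)→23·17+8≡9=j (all mod 26).

naysj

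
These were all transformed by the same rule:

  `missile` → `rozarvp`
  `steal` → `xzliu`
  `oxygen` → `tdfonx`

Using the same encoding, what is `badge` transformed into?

In missile: m→r is +5, i→o is +6, s→z is +7, s→a is +8 — the shift increases by 1 each position. Letter i (0-indexed) is shifted by i+5, so successive shifts are 5, 6, 7, ….
For badge: b+5=g, a+6=g, d+7=k, g+8=o, e+9=n.

ggkon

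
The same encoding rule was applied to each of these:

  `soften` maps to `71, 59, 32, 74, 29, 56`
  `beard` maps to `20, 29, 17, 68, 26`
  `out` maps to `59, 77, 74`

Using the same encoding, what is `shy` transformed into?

71, 38, 89

s(#19)→71 and o(#15)→59: differences scale by 3, so n = 3·pos + 14. With a=1..z=26, the number is 3·pos + 14.
On shy: s=19→71, h=8→38, y=25→89.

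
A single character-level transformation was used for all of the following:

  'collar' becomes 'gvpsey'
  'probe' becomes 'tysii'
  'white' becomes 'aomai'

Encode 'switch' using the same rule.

wdmago

Shifts by position in collar: pos 0: c→g (+4), pos 1: o→v (+7), pos 2: l→p (+4), pos 3: l→s (+7) — repeating every 2. It's a Vigenère-style cipher with numeric key [4,7]: position i shifts by key[i mod 2].
For switch: s+4=w, w+7=d, i+4=m, t+7=a, c+4=g, h+7=o.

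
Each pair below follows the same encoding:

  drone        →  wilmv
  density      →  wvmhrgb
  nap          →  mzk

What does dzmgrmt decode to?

Each pair mirrors across the alphabet (d↔w, r↔i, o↔l): positions sum to 25. Letters are reflected about the middle of the alphabet (position → 25−position): Atbash.
Reversing it on dzmgrmt: d↔w, z↔a, m↔n, g↔t, r↔i, m↔n, t↔g.

wanting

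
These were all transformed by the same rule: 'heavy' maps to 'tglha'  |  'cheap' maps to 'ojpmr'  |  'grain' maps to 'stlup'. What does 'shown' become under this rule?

Shifts by position in heavy: pos 0: h→t (+12), pos 1: e→g (+2), pos 2: a→l (+11), pos 3: v→h (+12), pos 4: y→a (+2) — repeating every 3. It's a Vigenère-style cipher with numeric key [12,2,11]: position i shifts by key[i mod 3].
For shown: s+12=e, h+2=j, o+11=z, w+12=i, n+2=p.

ejzip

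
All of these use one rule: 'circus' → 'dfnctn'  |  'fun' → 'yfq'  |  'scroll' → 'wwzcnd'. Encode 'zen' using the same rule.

The output letters match the input read backwards, each shifted +11: circus reversed is sucric. Two steps: reverse the string, then apply a Caesar shift of +11.
Applying it to zen: reverse → nez; then shift: n+11=y, e+11=p, z+11=k.

ypk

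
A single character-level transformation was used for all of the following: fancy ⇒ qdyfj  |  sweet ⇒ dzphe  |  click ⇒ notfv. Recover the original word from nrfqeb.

Shifts by position in fancy: pos 0: f→q (+11), pos 1: a→d (+3), pos 2: n→y (+11), pos 3: c→f (+3) — repeating every 2. A repeating key of period 2 is used — shifts +11, +3 over and over.
Decoding nrfqeb: n−11=c, r−3=o, f−11=u, q−3=n, e−11=t, b−3=y.

county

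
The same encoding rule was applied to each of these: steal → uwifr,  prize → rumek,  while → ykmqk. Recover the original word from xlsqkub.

In steal: s→u is +2, t→w is +3, e→i is +4, a→f is +5 — the shift increases by 1 each position. The shift increases by 1 at each position, starting from +2: 2, 3, 4, ….
Reversing it on xlsqkub: x−2=v, l−3=i, s−4=o, q−5=l, k−6=e, u−7=n, b−8=t.

violent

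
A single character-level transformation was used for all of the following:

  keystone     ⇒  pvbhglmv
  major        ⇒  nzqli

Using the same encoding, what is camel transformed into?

xznvo

Each pair mirrors across the alphabet (k↔p, e↔v, y↔b): positions sum to 25. Each letter is replaced by its mirror in the alphabet: a↔z, b↔y, c↔x, and so on (the Atbash cipher).
Applying it to camel: c↔x, a↔z, m↔n, e↔v, l↔o.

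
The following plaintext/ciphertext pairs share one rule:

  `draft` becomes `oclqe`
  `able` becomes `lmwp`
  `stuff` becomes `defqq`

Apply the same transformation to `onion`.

This is a Caesar cipher with shift 11.
On onion: o+11=z, n+11=y, i+11=t, o+11=z, n+11=y.

zytzy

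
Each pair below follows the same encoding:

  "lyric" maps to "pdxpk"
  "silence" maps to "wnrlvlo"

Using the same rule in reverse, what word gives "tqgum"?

In lyric: l→p is +4, y→d is +5, r→x is +6, i→p is +7 — the shift increases by 1 each position. The shift increases by 1 at each position, starting from +4: 4, 5, 6, ….
Reversing it on tqgum: t−4=p, q−5=l, g−6=a, u−7=n, m−8=e.

plane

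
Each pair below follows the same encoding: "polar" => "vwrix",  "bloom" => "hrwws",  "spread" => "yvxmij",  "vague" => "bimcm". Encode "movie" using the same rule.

swbqm

The shift depends on letter class: consonant p→v is +6, but vowel o→w is +8. Two shifts are in play — +8 for a/e/i/o/u, +6 for every other letter.
On movie: m(cons)+6=s, o(vowel)+8=w, v(cons)+6=b, i(vowel)+8=q, e(vowel)+8=m.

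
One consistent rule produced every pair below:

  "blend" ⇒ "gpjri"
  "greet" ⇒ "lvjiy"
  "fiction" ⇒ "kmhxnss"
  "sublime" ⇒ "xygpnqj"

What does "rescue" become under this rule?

Shifts by position in blend: pos 0: b→g (+5), pos 1: l→p (+4), pos 2: e→j (+5), pos 3: n→r (+4) — repeating every 2. A repeating key of period 2 is used — shifts +5, +4 over and over.
For rescue: r+5=w, e+4=i, s+5=x, c+4=g, u+5=z, e+4=i.

wixgzi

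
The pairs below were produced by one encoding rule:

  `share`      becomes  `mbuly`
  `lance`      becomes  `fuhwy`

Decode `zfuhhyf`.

This is a Caesar cipher with shift 20.
Undoing it on zfuhhyf: z−20=f, f−20=l, u−20=a, h−20=n, h−20=n, y−20=e, f−20=l.

flannel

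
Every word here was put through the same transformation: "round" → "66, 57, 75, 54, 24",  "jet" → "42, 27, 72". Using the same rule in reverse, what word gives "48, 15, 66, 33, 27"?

large

r(#18)→66 and o(#15)→57: differences scale by 3, so n = 3·pos + 12. Each letter becomes 3×(its alphabet position, a=1..z=26) + 12.
Reversing it on 48, 15, 66, 33, 27: 48→(48−12)÷3=12=l, 15→(15−12)÷3=1=a, 66→(66−12)÷3=18=r, 33→(33−12)÷3=7=g, 27→(27−12)÷3=5=e.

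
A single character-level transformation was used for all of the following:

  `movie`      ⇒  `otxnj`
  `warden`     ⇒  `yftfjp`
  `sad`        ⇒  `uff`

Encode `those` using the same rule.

vjtuj

The shift depends on letter class: consonant m→o is +2, but vowel o→t is +5. The rule splits by letter class: vowels +5, consonants +2.
Applying it to those: t(cons)+2=v, h(cons)+2=j, o(vowel)+5=t, s(cons)+2=u, e(vowel)+5=j.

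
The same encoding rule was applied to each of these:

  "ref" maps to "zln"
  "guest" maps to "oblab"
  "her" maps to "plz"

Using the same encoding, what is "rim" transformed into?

The shift depends on letter class: consonant r→z is +8, but vowel e→l is +7. The rule splits by letter class: vowels +7, consonants +8.
For rim: r(cons)+8=z, i(vowel)+7=p, m(cons)+8=u.

zpu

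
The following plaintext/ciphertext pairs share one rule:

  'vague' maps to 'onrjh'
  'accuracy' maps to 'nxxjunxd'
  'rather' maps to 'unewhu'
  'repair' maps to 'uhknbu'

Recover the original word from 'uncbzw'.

v(21)→o(14) and a(0)→n(13) fit y≡5x+13 (mod 26); the inverse of 5 mod 26 is 21. Each letter's alphabet position (a=0..z=25) is mapped through 5·x+13 mod 26 — an affine cipher.
Reversing it on uncbzw: u(20)→21·(20−13)≡17=r; n(13)→21·(13−13)≡0=a; c(2)→21·(2−13)≡3=d; b(1)→21·(1−13)≡8=i; z(25)→21·(25−13)≡18=s; w(22)→21·(22−13)≡7=h (all mod 26).

radish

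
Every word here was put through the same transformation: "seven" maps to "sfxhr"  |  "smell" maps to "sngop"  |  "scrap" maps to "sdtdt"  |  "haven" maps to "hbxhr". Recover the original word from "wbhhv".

In seven: s→s is +0, e→f is +1, v→x is +2, e→h is +3 — the shift increases by 1 each position. The shift increases by 1 at each position, starting from +0: 0, 1, 2, ….
Decoding wbhhv: w−0=w, b−1=a, h−2=f, h−3=e, v−4=r.

wafer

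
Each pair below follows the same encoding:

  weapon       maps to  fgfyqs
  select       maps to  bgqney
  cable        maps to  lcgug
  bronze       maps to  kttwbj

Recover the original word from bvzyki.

stupid

A repeating key of period 3 is used — shifts +9, +2, +5 over and over.
Decoding bvzyki: b−9=s, v−2=t, z−5=u, y−9=p, k−2=i, i−5=d.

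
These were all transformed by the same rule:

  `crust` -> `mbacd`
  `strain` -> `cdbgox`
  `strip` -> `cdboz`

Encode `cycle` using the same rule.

The shift depends on letter class: consonant c→m is +10, but vowel u→a is +6. Two shifts are in play — +6 for a/e/i/o/u, +10 for every other letter.
For cycle: c(cons)+10=m, y(cons)+10=i, c(cons)+10=m, l(cons)+10=v, e(vowel)+6=k.

mimvk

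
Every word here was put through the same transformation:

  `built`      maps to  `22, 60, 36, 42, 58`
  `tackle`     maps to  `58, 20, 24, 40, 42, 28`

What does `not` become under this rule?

With a=1..z=26, the number is 2·pos + 18.
For not: n=14→46, o=15→48, t=20→58.

46, 48, 58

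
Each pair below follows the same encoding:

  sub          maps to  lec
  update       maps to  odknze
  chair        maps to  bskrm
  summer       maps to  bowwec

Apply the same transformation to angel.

voqxk

The output letters match the input read backwards, each shifted +10: sub reversed is bus. Two steps: reverse the string, then apply a Caesar shift of +10.
Applying it to angel: reverse → legna; then shift: l+10=v, e+10=o, g+10=q, n+10=x, a+10=k.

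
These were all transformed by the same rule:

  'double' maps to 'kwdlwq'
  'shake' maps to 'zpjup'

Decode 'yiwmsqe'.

In double: d→k is +7, o→w is +8, u→d is +9, b→l is +10 — the shift increases by 1 each position. The shift increases by 1 at each position, starting from +7: 7, 8, 9, ….
Undoing it on yiwmsqe: y−7=r, i−8=a, w−9=n, m−10=c, s−11=h, q−12=e, e−13=r.

rancher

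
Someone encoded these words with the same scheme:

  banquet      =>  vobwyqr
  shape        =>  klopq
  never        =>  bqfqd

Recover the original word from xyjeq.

fudge

b(1)→v(21) and a(0)→o(14) fit y≡7x+14 (mod 26); the inverse of 7 mod 26 is 15. Each letter's alphabet position (a=0..z=25) is mapped through 7·x+14 mod 26 — an affine cipher.
Reversing it on xyjeq: x(23)→15·(23−14)≡5=f; y(24)→15·(24−14)≡20=u; j(9)→15·(9−14)≡3=d; e(4)→15·(4−14)≡6=g; q(16)→15·(16−14)≡4=e (all mod 26).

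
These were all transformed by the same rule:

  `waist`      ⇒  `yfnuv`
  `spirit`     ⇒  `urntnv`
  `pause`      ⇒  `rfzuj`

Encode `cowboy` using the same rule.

Two shifts are in play — +5 for a/e/i/o/u, +2 for every other letter.
For cowboy: c(cons)+2=e, o(vowel)+5=t, w(cons)+2=y, b(cons)+2=d, o(vowel)+5=t, y(cons)+2=a.

etydta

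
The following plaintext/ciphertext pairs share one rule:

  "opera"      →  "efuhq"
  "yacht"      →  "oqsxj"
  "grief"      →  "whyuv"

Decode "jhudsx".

Compare letters: o→e is +16, p→f is +16, e→u is +16 — a constant shift. Every letter moves 16 places later in the alphabet, wrapping around z→a.
Decoding jhudsx: j−16=t, h−16=r, u−16=e, d−16=n, s−16=c, x−16=h.

trench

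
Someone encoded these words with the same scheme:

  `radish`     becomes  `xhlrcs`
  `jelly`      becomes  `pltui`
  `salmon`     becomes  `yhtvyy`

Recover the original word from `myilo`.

grace

Letter i (0-indexed) is shifted by i+6, so successive shifts are 6, 7, 8, ….
Reversing it on myilo: m−6=g, y−7=r, i−8=a, l−9=c, o−10=e.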